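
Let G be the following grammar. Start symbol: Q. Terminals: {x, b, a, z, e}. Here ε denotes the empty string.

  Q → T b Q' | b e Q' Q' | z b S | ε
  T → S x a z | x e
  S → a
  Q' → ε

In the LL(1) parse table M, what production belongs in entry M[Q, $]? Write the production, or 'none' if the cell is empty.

FIRST(S) = {a}
FIRST(Q') = {ε}
FIRST(T) = {a, x}  (via S x a z)
FIRST(Q) = {ε, a, b, x, z}  (via T b Q')
FOLLOW(Q) includes $ since Q is the start symbol.
FOLLOW(Q): Q appears on no right-hand side. Thus FOLLOW(Q) = {$}.
For Q → T b Q': FIRST(T b Q') = {a, x}, so it goes in M[Q, t] for t ∈ {a, x}.
For Q → b e Q' Q': FIRST(b e Q' Q') = {b}, so it goes in M[Q, t] for t ∈ {b}.
For Q → z b S: FIRST(z b S) = {z}, so it goes in M[Q, t] for t ∈ {z}.
For Q → ε: FIRST(ε) = {ε}, so it goes in M[Q, t] for t ∈ {}; since ε ∈ FIRST, also for every t ∈ FOLLOW(Q) = {$}.

Q → ε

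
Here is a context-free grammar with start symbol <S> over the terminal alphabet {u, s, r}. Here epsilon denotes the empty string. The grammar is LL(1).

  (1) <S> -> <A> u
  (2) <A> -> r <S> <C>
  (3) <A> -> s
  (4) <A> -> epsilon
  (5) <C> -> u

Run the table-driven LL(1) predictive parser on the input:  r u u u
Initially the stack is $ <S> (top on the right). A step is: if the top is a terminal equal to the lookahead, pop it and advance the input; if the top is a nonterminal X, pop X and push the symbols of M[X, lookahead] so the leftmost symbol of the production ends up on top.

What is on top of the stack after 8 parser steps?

u

step 1: stack=$ <S>  input=r u u u $  — expand <S> -> <A> u
step 2: stack=$ u <A>  input=r u u u $  — expand <A> -> r <S> <C>
step 3: stack=$ u <C> <S> r  input=r u u u $  — match r
step 4: stack=$ u <C> <S>  input=u u u $  — expand <S> -> <A> u
step 5: stack=$ u <C> u <A>  input=u u u $  — expand <A> -> epsilon
step 6: stack=$ u <C> u  input=u u u $  — match u
step 7: stack=$ u <C>  input=u u $  — expand <C> -> u
step 8: stack=$ u u  input=u u $  — match u
Stack after step 8: $ u (top = u).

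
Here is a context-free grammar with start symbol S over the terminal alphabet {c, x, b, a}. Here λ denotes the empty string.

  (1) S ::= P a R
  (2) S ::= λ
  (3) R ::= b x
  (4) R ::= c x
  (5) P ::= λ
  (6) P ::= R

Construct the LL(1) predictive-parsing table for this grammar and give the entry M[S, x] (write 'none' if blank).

FIRST(R): from R::=b x we get {b}; from R::=c x we get {c}. So FIRST(R) = {b, c}.
FIRST(P): from P::=λ we get {λ}; from P::=R we get {b, c}. So FIRST(P) = {λ, b, c}.
FIRST(S): from S::=P a R we get {a, b, c}; from S::=λ we get {λ}. So FIRST(S) = {λ, a, b, c}.
FOLLOW(S) includes $ since S is the start symbol.
FOLLOW(S): S appears on no right-hand side. Thus FOLLOW(S) = {$}.
For S ::= P a R: FIRST(P a R) = {a, b, c}, so it goes in M[S, t] for t ∈ {a, b, c}.
For S ::= λ: FIRST(λ) = {λ}, so it goes in M[S, t] for t ∈ {}; since λ ∈ FIRST, also for every t ∈ FOLLOW(S) = {$}.
None of these place a production in M[S, x].

none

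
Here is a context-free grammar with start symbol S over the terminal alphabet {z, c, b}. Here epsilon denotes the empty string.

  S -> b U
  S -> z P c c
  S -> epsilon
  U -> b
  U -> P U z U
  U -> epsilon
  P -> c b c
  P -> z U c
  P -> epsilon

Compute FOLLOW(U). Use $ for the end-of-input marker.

FIRST(S): from S->b U we get {b}; from S->z P c c we get {z}; from S->epsilon we get {epsilon}. So FIRST(S) = {epsilon, b, z}.
FIRST(P): from P->c b c we get {c}; from P->z U c we get {z}; from P->epsilon we get {epsilon}. So FIRST(P) = {epsilon, c, z}.
FIRST(U): from U->b we get {b}; from U->P U z U we get {b, c, z}; from U->epsilon we get {epsilon}. So FIRST(U) = {epsilon, b, c, z}.
FOLLOW(S) includes $ since S is the start symbol.
FOLLOW(S): S appears on no right-hand side. Thus FOLLOW(S) = {$}.
FOLLOW(U): in S->b U, the suffix after U is empty, so FOLLOW(U) ⊇ FOLLOW(S) = {$}; in U->P U z U (occurrence 1), U is followed by z U with FIRST {z}; in U->P U z U (occurrence 2), the suffix after U is empty (adds nothing new); in P->z U c, U is followed by c with FIRST {c}. Thus FOLLOW(U) = {$, c, z}.
FOLLOW(P): in S->z P c c, P is followed by c c with FIRST {c}; in U->P U z U, P is followed by U z U with FIRST {b, c, z}. Thus FOLLOW(P) = {b, c, z}.

{$, c, z}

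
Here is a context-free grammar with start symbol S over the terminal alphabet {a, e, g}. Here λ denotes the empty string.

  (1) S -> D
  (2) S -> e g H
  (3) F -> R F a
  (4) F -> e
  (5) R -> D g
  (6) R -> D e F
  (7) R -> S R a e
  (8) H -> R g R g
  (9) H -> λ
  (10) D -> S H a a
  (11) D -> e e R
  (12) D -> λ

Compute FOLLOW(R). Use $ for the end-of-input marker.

FIRST(S): from S->D we get {λ, a, e, g}; from S->e g H we get {e}. So FIRST(S) = {λ, a, e, g}.
FIRST(F): from F->R F a we get {a, e, g}; from F->e we get {e}. So FIRST(F) = {a, e, g}.
FIRST(R): from R->D g we get {a, e, g}; from R->D e F we get {a, e, g}; from R->S R a e we get {a, e, g}. So FIRST(R) = {a, e, g}.
FIRST(H): from H->R g R g we get {a, e, g}; from H->λ we get {λ}. So FIRST(H) = {λ, a, e, g}.
FIRST(D): from D->S H a a we get {a, e, g}; from D->e e R we get {e}; from D->λ we get {λ}. So FIRST(D) = {λ, a, e, g}.
FOLLOW(S) includes $ since S is the start symbol.
FOLLOW(S): in R->S R a e, S is followed by R a e with FIRST {a, e, g}; in D->S H a a, S is followed by H a a with FIRST {a, e, g}. Thus FOLLOW(S) = {$, a, e, g}.
FOLLOW(H): in S->e g H, the suffix after H is empty, so FOLLOW(H) ⊇ FOLLOW(S) = {$, a, e, g}; in D->S H a a, H is followed by a a with FIRST {a}. Thus FOLLOW(H) = {$, a, e, g}.
FOLLOW(D): in S->D, the suffix after D is empty, so FOLLOW(D) ⊇ FOLLOW(S) = {$, a, e, g}; in R->D g, D is followed by g with FIRST {g}; in R->D e F, D is followed by e F with FIRST {e}. Thus FOLLOW(D) = {$, a, e, g}.
FOLLOW(R): in F->R F a, R is followed by F a with FIRST {a, e, g}; in R->S R a e, R is followed by a e with FIRST {a}; in H->R g R g (occurrence 1), R is followed by g R g with FIRST {g}; in H->R g R g (occurrence 2), R is followed by g with FIRST {g}; in D->e e R, the suffix after R is empty, so FOLLOW(R) ⊇ FOLLOW(D) = {$, a, e, g}. Thus FOLLOW(R) = {$, a, e, g}.
FOLLOW(F): in F->R F a, F is followed by a with FIRST {a}; in R->D e F, the suffix after F is empty, so FOLLOW(F) ⊇ FOLLOW(R) = {$, a, e, g}. Thus FOLLOW(F) = {$, a, e, g}.

{$, a, e, g}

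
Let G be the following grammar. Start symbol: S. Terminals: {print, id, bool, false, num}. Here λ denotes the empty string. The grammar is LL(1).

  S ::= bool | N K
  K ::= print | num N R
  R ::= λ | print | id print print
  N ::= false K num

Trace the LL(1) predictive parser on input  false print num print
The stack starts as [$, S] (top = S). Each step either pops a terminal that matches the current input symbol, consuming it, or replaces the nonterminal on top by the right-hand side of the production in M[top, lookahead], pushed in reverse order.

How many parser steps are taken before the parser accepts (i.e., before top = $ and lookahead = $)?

     Stack            Input                    Action
  1  $ S              false print num print $  expand S ::= N K
  2  $ K N            false print num print $  expand N ::= false K num
  3  $ K num K false  false print num print $  match false
  4  $ K num K        print num print $        expand K ::= print
  5  $ K num print    print num print $        match print
  6  $ K num          num print $              match num
  7  $ K              print $                  expand K ::= print
  8  $ print          print $                  match print
Accept reached after 8 steps.

8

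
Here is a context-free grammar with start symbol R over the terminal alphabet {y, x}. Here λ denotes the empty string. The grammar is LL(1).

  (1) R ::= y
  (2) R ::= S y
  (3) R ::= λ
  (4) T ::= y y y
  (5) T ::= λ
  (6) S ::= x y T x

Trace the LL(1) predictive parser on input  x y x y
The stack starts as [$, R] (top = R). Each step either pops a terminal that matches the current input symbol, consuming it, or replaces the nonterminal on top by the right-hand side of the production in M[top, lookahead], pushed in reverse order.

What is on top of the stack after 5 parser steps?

step 1: stack=$ R  input=x y x y $  — expand R ::= S y
step 2: stack=$ y S  input=x y x y $  — expand S ::= x y T x
step 3: stack=$ y x T y x  input=x y x y $  — match x
step 4: stack=$ y x T y  input=y x y $  — match y
step 5: stack=$ y x T  input=x y $  — expand T ::= λ
Stack after step 5: $ y x (top = x).

x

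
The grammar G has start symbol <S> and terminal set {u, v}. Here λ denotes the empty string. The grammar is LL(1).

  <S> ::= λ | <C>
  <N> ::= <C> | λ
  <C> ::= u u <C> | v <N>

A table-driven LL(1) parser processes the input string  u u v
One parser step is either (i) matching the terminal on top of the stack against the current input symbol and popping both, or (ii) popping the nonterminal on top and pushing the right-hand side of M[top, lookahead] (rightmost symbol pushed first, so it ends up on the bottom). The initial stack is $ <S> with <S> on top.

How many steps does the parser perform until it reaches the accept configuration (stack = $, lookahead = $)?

step 1: stack=$ <S>  input=u u v $  — expand <S> ::= <C>
step 2: stack=$ <C>  input=u u v $  — expand <C> ::= u u <C>
step 3: stack=$ <C> u u  input=u u v $  — match u
step 4: stack=$ <C> u  input=u v $  — match u
step 5: stack=$ <C>  input=v $  — expand <C> ::= v <N>
step 6: stack=$ <N> v  input=v $  — match v
step 7: stack=$ <N>  input=$  — expand <N> ::= λ
Accept reached after 7 steps.

7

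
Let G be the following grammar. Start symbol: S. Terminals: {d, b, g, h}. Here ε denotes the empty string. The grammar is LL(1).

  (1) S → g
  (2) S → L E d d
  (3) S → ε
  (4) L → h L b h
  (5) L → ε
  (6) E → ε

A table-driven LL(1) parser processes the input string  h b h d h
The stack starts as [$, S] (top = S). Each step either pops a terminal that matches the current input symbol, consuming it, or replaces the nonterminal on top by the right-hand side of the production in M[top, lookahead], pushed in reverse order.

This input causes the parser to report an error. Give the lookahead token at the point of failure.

step 1: stack=$ S  input=h b h d h $  — expand S → L E d d
step 2: stack=$ d d E L  input=h b h d h $  — expand L → h L b h
step 3: stack=$ d d E h b L h  input=h b h d h $  — match h
step 4: stack=$ d d E h b L  input=b h d h $  — expand L → ε
step 5: stack=$ d d E h b  input=b h d h $  — match b
step 6: stack=$ d d E h  input=h d h $  — match h
step 7: stack=$ d d E  input=d h $  — expand E → ε
step 8: stack=$ d d  input=d h $  — match d
step 9: stack=$ d  input=h $  — error: top is terminal d but lookahead is h

h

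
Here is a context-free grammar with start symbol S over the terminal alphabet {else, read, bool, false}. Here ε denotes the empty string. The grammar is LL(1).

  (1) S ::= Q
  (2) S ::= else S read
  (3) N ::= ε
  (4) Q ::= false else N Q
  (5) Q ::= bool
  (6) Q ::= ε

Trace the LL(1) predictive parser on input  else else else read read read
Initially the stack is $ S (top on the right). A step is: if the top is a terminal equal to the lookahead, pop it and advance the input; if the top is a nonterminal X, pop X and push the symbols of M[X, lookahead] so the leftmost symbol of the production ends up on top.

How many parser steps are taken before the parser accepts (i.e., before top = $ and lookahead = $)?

11

      Stack                    Input                            Action
   1  $ S                      else else else read read read $  expand S ::= else S read
   2  $ read S else            else else else read read read $  match else
   3  $ read S                 else else read read read $       expand S ::= else S read
   4  $ read read S else       else else read read read $       match else
   5  $ read read S            else read read read $            expand S ::= else S read
   6  $ read read read S else  else read read read $            match else
   7  $ read read read S       read read read $                 expand S ::= Q
   8  $ read read read Q       read read read $                 expand Q ::= ε
   9  $ read read read         read read read $                 match read
  10  $ read read              read read $                      match read
  11  $ read                   read $                           match read
Accept reached after 11 steps.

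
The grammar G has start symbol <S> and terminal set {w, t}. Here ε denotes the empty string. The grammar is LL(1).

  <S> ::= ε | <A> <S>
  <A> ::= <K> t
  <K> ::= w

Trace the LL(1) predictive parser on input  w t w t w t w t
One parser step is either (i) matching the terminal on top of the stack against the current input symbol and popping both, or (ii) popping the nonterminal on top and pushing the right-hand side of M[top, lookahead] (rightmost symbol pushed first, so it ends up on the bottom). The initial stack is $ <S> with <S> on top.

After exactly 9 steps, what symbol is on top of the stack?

t

     Stack        Input              Action
  1  $ <S>        w t w t w t w t $  expand <S> ::= <A> <S>
  2  $ <S> <A>    w t w t w t w t $  expand <A> ::= <K> t
  3  $ <S> t <K>  w t w t w t w t $  expand <K> ::= w
  4  $ <S> t w    w t w t w t w t $  match w
  5  $ <S> t      t w t w t w t $    match t
  6  $ <S>        w t w t w t $      expand <S> ::= <A> <S>
  7  $ <S> <A>    w t w t w t $      expand <A> ::= <K> t
  8  $ <S> t <K>  w t w t w t $      expand <K> ::= w
  9  $ <S> t w    w t w t w t $      match w
Stack after step 9: $ <S> t (top = t).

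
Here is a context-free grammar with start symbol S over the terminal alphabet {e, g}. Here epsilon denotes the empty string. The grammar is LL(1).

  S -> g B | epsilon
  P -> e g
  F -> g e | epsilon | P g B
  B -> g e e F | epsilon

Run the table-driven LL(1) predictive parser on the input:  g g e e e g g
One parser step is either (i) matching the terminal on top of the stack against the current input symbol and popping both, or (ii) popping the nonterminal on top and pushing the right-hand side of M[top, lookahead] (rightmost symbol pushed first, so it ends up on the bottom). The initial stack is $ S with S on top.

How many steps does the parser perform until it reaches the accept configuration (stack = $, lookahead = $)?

12

step 1: stack=$ S  input=g g e e e g g $  — expand S -> g B
step 2: stack=$ B g  input=g g e e e g g $  — match g
step 3: stack=$ B  input=g e e e g g $  — expand B -> g e e F
step 4: stack=$ F e e g  input=g e e e g g $  — match g
step 5: stack=$ F e e  input=e e e g g $  — match e
step 6: stack=$ F e  input=e e g g $  — match e
step 7: stack=$ F  input=e g g $  — expand F -> P g B
step 8: stack=$ B g P  input=e g g $  — expand P -> e g
step 9: stack=$ B g g e  input=e g g $  — match e
step 10: stack=$ B g g  input=g g $  — match g
step 11: stack=$ B g  input=g $  — match g
step 12: stack=$ B  input=$  — expand B -> epsilon
Accept reached after 12 steps.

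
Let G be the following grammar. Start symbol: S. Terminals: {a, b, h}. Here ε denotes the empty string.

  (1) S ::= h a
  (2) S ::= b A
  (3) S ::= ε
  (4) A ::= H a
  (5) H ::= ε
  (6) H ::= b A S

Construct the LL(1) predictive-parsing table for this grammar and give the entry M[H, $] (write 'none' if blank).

FIRST(S): from S::=h a we get {h}; from S::=b A we get {b}; from S::=ε we get {ε}. So FIRST(S) = {ε, b, h}.
FIRST(H): from H::=ε we get {ε}; from H::=b A S we get {b}. So FIRST(H) = {ε, b}.
FIRST(A): from A::=H a we get {a, b}. So FIRST(A) = {a, b}.
FOLLOW(S) includes $ since S is the start symbol.
FOLLOW(H): in A::=H a, H is followed by a with FIRST {a}. Thus FOLLOW(H) = {a}.
For H ::= ε: FIRST(ε) = {ε}, so it goes in M[H, t] for t ∈ {}; since ε ∈ FIRST, also for every t ∈ FOLLOW(H) = {a}.
For H ::= b A S: FIRST(b A S) = {b}, so it goes in M[H, t] for t ∈ {b}.
None of these place a production in M[H, $].

none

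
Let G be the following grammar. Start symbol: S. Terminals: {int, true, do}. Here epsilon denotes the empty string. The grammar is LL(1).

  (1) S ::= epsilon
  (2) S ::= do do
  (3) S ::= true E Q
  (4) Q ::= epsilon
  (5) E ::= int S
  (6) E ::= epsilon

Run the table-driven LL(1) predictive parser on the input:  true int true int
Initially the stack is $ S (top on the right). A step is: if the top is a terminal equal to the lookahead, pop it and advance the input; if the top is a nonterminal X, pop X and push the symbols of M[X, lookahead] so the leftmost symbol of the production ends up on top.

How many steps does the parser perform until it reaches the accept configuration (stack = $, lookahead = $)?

      Stack         Input                Action
   1  $ S           true int true int $  expand S ::= true E Q
   2  $ Q E true    true int true int $  match true
   3  $ Q E         int true int $       expand E ::= int S
   4  $ Q S int     int true int $       match int
   5  $ Q S         true int $           expand S ::= true E Q
   6  $ Q Q E true  true int $           match true
   7  $ Q Q E       int $                expand E ::= int S
   8  $ Q Q S int   int $                match int
   9  $ Q Q S       $                    expand S ::= epsilon
  10  $ Q Q         $                    expand Q ::= epsilon
  11  $ Q           $                    expand Q ::= epsilon
Accept reached after 11 steps.

11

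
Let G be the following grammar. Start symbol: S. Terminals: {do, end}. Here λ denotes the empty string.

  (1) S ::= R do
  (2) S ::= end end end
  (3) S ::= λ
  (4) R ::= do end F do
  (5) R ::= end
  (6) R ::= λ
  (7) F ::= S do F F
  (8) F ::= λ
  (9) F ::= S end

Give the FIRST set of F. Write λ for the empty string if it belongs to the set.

{λ, do, end}

FIRST(R): from R::=do end F do we get {do}; from R::=end we get {end}; from R::=λ we get {λ}. So FIRST(R) = {λ, do, end}.
FIRST(S): from S::=R do we get {do, end}; from S::=end end end we get {end}; from S::=λ we get {λ}. So FIRST(S) = {λ, do, end}.
FIRST(F): from F::=S do F F we get {do, end}; from F::=λ we get {λ}; from F::=S end we get {do, end}. So FIRST(F) = {λ, do, end}.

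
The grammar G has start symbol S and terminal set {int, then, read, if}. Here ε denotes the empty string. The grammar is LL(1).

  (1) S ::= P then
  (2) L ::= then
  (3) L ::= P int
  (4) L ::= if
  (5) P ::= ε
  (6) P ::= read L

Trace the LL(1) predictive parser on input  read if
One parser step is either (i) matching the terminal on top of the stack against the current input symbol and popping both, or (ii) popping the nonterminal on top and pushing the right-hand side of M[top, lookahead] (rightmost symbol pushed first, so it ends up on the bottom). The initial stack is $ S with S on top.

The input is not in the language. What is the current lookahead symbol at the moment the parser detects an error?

     Stack          Input      Action
  1  $ S            read if $  expand S ::= P then
  2  $ then P       read if $  expand P ::= read L
  3  $ then L read  read if $  match read
  4  $ then L       if $       expand L ::= if
  5  $ then if      if $       match if
  6  $ then         $          error: top is terminal then but lookahead is $

$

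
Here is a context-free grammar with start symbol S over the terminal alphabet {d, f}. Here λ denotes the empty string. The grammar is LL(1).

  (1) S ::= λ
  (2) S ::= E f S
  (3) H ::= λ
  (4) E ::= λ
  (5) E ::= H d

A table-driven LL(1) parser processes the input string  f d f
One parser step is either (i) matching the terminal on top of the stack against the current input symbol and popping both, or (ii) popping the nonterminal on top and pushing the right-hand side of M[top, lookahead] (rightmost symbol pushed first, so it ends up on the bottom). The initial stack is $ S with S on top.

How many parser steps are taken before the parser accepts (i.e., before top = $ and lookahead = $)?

9

step 1: stack=$ S  input=f d f $  — expand S ::= E f S
step 2: stack=$ S f E  input=f d f $  — expand E ::= λ
step 3: stack=$ S f  input=f d f $  — match f
step 4: stack=$ S  input=d f $  — expand S ::= E f S
step 5: stack=$ S f E  input=d f $  — expand E ::= H d
step 6: stack=$ S f d H  input=d f $  — expand H ::= λ
step 7: stack=$ S f d  input=d f $  — match d
step 8: stack=$ S f  input=f $  — match f
step 9: stack=$ S  input=$  — expand S ::= λ
Accept reached after 9 steps.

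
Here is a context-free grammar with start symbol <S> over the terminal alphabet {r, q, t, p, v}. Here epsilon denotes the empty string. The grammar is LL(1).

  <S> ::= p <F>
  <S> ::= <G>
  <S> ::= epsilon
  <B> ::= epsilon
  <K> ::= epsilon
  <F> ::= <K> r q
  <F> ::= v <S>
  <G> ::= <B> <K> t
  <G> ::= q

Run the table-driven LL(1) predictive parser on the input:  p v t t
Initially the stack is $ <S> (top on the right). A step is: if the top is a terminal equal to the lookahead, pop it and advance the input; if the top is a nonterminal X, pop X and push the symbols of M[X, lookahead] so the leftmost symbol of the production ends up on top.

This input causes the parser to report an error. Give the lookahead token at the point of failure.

      Stack        Input      Action
   1  $ <S>        p v t t $  expand <S> ::= p <F>
   2  $ <F> p      p v t t $  match p
   3  $ <F>        v t t $    expand <F> ::= v <S>
   4  $ <S> v      v t t $    match v
   5  $ <S>        t t $      expand <S> ::= <G>
   6  $ <G>        t t $      expand <G> ::= <B> <K> t
   7  $ t <K> <B>  t t $      expand <B> ::= epsilon
   8  $ t <K>      t t $      expand <K> ::= epsilon
   9  $ t          t t $      match t
  10  $            t $        error: stack empty but input remains

t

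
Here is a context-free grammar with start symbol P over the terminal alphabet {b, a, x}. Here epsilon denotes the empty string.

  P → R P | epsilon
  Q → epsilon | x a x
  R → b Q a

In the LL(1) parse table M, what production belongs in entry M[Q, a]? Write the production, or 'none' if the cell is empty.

FIRST(Q) = {epsilon, x}
FIRST(R) = {b}
FIRST(P) = {epsilon, b}  (via R P)
FOLLOW(P) includes $ since P is the start symbol.
FOLLOW(Q): in R→b Q a, Q is followed by a with FIRST {a}. Thus FOLLOW(Q) = {a}.
For Q → epsilon: FIRST(epsilon) = {epsilon}, so it goes in M[Q, t] for t ∈ {}; since epsilon ∈ FIRST, also for every t ∈ FOLLOW(Q) = {a}.
For Q → x a x: FIRST(x a x) = {x}, so it goes in M[Q, t] for t ∈ {x}.

Q → epsilon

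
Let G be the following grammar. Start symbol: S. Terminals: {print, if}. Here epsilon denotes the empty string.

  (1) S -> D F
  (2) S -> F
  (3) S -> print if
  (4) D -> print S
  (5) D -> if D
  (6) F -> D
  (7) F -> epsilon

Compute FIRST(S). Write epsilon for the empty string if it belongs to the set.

{epsilon, if, print}

FIRST(D): from D->print S we get {print}; from D->if D we get {if}. So FIRST(D) = {if, print}.
FIRST(F): from F->D we get {if, print}; from F->epsilon we get {epsilon}. So FIRST(F) = {epsilon, if, print}.
FIRST(S): from S->D F we get {if, print}; from S->F we get {epsilon, if, print}; from S->print if we get {print}. So FIRST(S) = {epsilon, if, print}.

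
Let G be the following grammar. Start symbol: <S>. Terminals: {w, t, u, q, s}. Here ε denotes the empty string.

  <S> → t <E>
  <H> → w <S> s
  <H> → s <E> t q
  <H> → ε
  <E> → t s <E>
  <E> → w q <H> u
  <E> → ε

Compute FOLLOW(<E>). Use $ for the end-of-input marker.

{$, s, t}

FIRST(<S>) = {t}
FIRST(<H>) = {ε, s, w}
FIRST(<E>) = {ε, t, w}
FOLLOW(<S>) includes $ since <S> is the start symbol.
FOLLOW(<S>): in <H>→w <S> s, <S> is followed by s with FIRST {s}. Thus FOLLOW(<S>) = {$, s}.
FOLLOW(<H>): in <E>→w q <H> u, <H> is followed by u with FIRST {u}. Thus FOLLOW(<H>) = {u}.
FOLLOW(<E>): in <S>→t <E>, the suffix after <E> is empty, so FOLLOW(<E>) ⊇ FOLLOW(<S>) = {$, s}; in <H>→s <E> t q, <E> is followed by t q with FIRST {t}; in <E>→t s <E>, the suffix after <E> is empty (adds nothing new). Thus FOLLOW(<E>) = {$, s, t}.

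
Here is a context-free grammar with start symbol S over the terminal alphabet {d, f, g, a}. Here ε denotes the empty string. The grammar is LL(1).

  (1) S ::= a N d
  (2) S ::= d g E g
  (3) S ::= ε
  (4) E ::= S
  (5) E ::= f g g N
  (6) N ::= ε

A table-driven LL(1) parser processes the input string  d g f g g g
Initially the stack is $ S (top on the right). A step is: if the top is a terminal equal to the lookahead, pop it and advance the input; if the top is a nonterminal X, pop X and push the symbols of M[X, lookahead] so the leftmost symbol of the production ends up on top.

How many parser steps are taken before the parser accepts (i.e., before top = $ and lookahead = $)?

     Stack        Input          Action
  1  $ S          d g f g g g $  expand S ::= d g E g
  2  $ g E g d    d g f g g g $  match d
  3  $ g E g      g f g g g $    match g
  4  $ g E        f g g g $      expand E ::= f g g N
  5  $ g N g g f  f g g g $      match f
  6  $ g N g g    g g g $        match g
  7  $ g N g      g g $          match g
  8  $ g N        g $            expand N ::= ε
  9  $ g          g $            match g
Accept reached after 9 steps.

9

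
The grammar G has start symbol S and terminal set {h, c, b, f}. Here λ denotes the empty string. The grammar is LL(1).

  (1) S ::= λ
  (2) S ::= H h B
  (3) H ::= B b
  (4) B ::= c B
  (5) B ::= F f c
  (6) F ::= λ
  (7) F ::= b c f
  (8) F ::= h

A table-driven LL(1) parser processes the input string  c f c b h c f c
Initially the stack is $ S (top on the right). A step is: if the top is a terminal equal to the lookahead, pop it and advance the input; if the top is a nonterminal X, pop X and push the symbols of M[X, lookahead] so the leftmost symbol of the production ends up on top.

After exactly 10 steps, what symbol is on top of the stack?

step 1: stack=$ S  input=c f c b h c f c $  — expand S ::= H h B
step 2: stack=$ B h H  input=c f c b h c f c $  — expand H ::= B b
step 3: stack=$ B h b B  input=c f c b h c f c $  — expand B ::= c B
step 4: stack=$ B h b B c  input=c f c b h c f c $  — match c
step 5: stack=$ B h b B  input=f c b h c f c $  — expand B ::= F f c
step 6: stack=$ B h b c f F  input=f c b h c f c $  — expand F ::= λ
step 7: stack=$ B h b c f  input=f c b h c f c $  — match f
step 8: stack=$ B h b c  input=c b h c f c $  — match c
step 9: stack=$ B h b  input=b h c f c $  — match b
step 10: stack=$ B h  input=h c f c $  — match h
Stack after step 10: $ B (top = B).

B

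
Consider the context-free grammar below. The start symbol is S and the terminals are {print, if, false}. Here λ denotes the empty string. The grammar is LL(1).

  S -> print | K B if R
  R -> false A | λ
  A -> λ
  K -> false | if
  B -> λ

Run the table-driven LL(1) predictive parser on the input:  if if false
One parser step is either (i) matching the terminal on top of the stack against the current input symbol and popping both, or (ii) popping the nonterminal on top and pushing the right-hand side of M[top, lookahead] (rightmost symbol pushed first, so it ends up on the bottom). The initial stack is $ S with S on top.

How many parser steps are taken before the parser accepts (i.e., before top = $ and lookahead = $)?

8

step 1: stack=$ S  input=if if false $  — expand S -> K B if R
step 2: stack=$ R if B K  input=if if false $  — expand K -> if
step 3: stack=$ R if B if  input=if if false $  — match if
step 4: stack=$ R if B  input=if false $  — expand B -> λ
step 5: stack=$ R if  input=if false $  — match if
step 6: stack=$ R  input=false $  — expand R -> false A
step 7: stack=$ A false  input=false $  — match false
step 8: stack=$ A  input=$  — expand A -> λ
Accept reached after 8 steps.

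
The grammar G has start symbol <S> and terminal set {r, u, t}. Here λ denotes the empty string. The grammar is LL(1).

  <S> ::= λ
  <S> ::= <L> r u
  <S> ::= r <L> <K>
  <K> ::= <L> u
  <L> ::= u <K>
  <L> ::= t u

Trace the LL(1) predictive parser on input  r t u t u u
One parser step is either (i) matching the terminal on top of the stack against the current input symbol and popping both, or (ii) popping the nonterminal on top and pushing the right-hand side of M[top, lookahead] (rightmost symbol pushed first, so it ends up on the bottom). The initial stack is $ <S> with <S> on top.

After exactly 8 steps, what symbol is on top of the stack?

u

     Stack        Input          Action
  1  $ <S>        r t u t u u $  expand <S> ::= r <L> <K>
  2  $ <K> <L> r  r t u t u u $  match r
  3  $ <K> <L>    t u t u u $    expand <L> ::= t u
  4  $ <K> u t    t u t u u $    match t
  5  $ <K> u      u t u u $      match u
  6  $ <K>        t u u $        expand <K> ::= <L> u
  7  $ u <L>      t u u $        expand <L> ::= t u
  8  $ u u t      t u u $        match t
Stack after step 8: $ u u (top = u).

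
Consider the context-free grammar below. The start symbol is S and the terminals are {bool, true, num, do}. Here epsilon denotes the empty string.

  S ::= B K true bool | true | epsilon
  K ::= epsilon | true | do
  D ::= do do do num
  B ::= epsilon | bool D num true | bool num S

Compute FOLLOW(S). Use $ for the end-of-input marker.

FIRST(K): from K::=epsilon we get {epsilon}; from K::=true we get {true}; from K::=do we get {do}. So FIRST(K) = {epsilon, do, true}.
FIRST(D): from D::=do do do num we get {do}. So FIRST(D) = {do}.
FIRST(B): from B::=epsilon we get {epsilon}; from B::=bool D num true we get {bool}; from B::=bool num S we get {bool}. So FIRST(B) = {epsilon, bool}.
FIRST(S): from S::=B K true bool we get {bool, do, true}; from S::=true we get {true}; from S::=epsilon we get {epsilon}. So FIRST(S) = {epsilon, bool, do, true}.
FOLLOW(S) includes $ since S is the start symbol.
FOLLOW(K): in S::=B K true bool, K is followed by true bool with FIRST {true}. Thus FOLLOW(K) = {true}.
FOLLOW(D): in B::=bool D num true, D is followed by num true with FIRST {num}. Thus FOLLOW(D) = {num}.
FOLLOW(B): in S::=B K true bool, B is followed by K true bool with FIRST {do, true}. Thus FOLLOW(B) = {do, true}.
FOLLOW(S): in B::=bool num S, the suffix after S is empty, so FOLLOW(S) ⊇ FOLLOW(B) = {do, true}. Thus FOLLOW(S) = {$, do, true}.

{$, do, true}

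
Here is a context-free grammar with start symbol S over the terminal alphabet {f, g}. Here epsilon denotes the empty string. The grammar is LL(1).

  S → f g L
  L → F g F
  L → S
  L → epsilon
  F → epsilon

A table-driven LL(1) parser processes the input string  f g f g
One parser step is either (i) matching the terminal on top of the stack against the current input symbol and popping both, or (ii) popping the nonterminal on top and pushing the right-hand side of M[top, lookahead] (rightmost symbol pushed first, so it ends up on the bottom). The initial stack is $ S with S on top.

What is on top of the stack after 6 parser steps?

     Stack    Input      Action
  1  $ S      f g f g $  expand S → f g L
  2  $ L g f  f g f g $  match f
  3  $ L g    g f g $    match g
  4  $ L      f g $      expand L → S
  5  $ S      f g $      expand S → f g L
  6  $ L g f  f g $      match f
Stack after step 6: $ L g (top = g).

g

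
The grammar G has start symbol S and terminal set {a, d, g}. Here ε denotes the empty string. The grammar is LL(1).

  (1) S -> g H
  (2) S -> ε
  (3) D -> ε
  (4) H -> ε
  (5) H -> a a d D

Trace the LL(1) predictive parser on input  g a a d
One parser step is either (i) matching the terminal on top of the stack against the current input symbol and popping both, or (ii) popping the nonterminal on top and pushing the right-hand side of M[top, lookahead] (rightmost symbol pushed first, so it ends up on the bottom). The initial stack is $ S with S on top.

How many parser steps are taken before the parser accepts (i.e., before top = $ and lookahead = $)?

     Stack      Input      Action
  1  $ S        g a a d $  expand S -> g H
  2  $ H g      g a a d $  match g
  3  $ H        a a d $    expand H -> a a d D
  4  $ D d a a  a a d $    match a
  5  $ D d a    a d $      match a
  6  $ D d      d $        match d
  7  $ D        $          expand D -> ε
Accept reached after 7 steps.

7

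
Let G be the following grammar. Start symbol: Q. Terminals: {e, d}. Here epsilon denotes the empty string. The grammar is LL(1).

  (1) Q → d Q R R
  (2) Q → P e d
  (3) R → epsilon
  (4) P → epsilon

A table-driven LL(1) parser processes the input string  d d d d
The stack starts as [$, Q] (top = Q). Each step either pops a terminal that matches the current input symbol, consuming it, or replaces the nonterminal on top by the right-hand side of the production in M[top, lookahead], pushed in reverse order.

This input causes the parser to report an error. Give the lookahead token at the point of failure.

$

step 1: stack=$ Q  input=d d d d $  — expand Q → d Q R R
step 2: stack=$ R R Q d  input=d d d d $  — match d
step 3: stack=$ R R Q  input=d d d $  — expand Q → d Q R R
step 4: stack=$ R R R R Q d  input=d d d $  — match d
step 5: stack=$ R R R R Q  input=d d $  — expand Q → d Q R R
step 6: stack=$ R R R R R R Q d  input=d d $  — match d
step 7: stack=$ R R R R R R Q  input=d $  — expand Q → d Q R R
step 8: stack=$ R R R R R R R R Q d  input=d $  — match d
step 9: stack=$ R R R R R R R R Q  input=$  — error: M[Q, $] is empty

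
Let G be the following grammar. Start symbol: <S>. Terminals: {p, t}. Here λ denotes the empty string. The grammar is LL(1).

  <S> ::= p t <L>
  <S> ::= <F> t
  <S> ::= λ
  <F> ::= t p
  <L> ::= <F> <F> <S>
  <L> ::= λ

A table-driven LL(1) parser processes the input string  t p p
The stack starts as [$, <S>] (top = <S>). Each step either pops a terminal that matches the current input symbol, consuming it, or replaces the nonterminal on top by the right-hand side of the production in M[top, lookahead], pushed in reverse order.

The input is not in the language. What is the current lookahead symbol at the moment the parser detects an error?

step 1: stack=$ <S>  input=t p p $  — expand <S> ::= <F> t
step 2: stack=$ t <F>  input=t p p $  — expand <F> ::= t p
step 3: stack=$ t p t  input=t p p $  — match t
step 4: stack=$ t p  input=p p $  — match p
step 5: stack=$ t  input=p $  — error: top is terminal t but lookahead is p

p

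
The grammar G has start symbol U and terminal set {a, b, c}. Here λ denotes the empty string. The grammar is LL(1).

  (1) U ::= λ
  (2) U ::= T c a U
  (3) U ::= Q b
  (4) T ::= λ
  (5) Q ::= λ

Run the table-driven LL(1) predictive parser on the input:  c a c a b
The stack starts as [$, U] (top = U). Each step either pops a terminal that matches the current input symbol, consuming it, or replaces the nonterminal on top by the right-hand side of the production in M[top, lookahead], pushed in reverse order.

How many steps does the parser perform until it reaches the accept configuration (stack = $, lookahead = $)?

11

step 1: stack=$ U  input=c a c a b $  — expand U ::= T c a U
step 2: stack=$ U a c T  input=c a c a b $  — expand T ::= λ
step 3: stack=$ U a c  input=c a c a b $  — match c
step 4: stack=$ U a  input=a c a b $  — match a
step 5: stack=$ U  input=c a b $  — expand U ::= T c a U
step 6: stack=$ U a c T  input=c a b $  — expand T ::= λ
step 7: stack=$ U a c  input=c a b $  — match c
step 8: stack=$ U a  input=a b $  — match a
step 9: stack=$ U  input=b $  — expand U ::= Q b
step 10: stack=$ b Q  input=b $  — expand Q ::= λ
step 11: stack=$ b  input=b $  — match b
Accept reached after 11 steps.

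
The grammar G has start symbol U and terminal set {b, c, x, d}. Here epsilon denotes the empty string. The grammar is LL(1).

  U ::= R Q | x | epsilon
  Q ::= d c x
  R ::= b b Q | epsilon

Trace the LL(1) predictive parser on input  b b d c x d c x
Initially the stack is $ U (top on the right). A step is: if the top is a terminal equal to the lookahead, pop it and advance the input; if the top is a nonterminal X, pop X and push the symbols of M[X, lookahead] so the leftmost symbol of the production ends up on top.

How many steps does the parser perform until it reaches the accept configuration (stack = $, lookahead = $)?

12

step 1: stack=$ U  input=b b d c x d c x $  — expand U ::= R Q
step 2: stack=$ Q R  input=b b d c x d c x $  — expand R ::= b b Q
step 3: stack=$ Q Q b b  input=b b d c x d c x $  — match b
step 4: stack=$ Q Q b  input=b d c x d c x $  — match b
step 5: stack=$ Q Q  input=d c x d c x $  — expand Q ::= d c x
step 6: stack=$ Q x c d  input=d c x d c x $  — match d
step 7: stack=$ Q x c  input=c x d c x $  — match c
step 8: stack=$ Q x  input=x d c x $  — match x
step 9: stack=$ Q  input=d c x $  — expand Q ::= d c x
step 10: stack=$ x c d  input=d c x $  — match d
step 11: stack=$ x c  input=c x $  — match c
step 12: stack=$ x  input=x $  — match x
Accept reached after 12 steps.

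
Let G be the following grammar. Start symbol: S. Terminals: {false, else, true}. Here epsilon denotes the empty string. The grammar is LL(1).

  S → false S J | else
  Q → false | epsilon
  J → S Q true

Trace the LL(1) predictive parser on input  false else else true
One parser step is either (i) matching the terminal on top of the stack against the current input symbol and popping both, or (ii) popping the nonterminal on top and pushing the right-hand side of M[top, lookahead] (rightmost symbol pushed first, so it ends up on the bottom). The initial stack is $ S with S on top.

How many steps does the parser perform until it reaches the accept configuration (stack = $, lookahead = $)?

9

step 1: stack=$ S  input=false else else true $  — expand S → false S J
step 2: stack=$ J S false  input=false else else true $  — match false
step 3: stack=$ J S  input=else else true $  — expand S → else
step 4: stack=$ J else  input=else else true $  — match else
step 5: stack=$ J  input=else true $  — expand J → S Q true
step 6: stack=$ true Q S  input=else true $  — expand S → else
step 7: stack=$ true Q else  input=else true $  — match else
step 8: stack=$ true Q  input=true $  — expand Q → epsilon
step 9: stack=$ true  input=true $  — match true
Accept reached after 9 steps.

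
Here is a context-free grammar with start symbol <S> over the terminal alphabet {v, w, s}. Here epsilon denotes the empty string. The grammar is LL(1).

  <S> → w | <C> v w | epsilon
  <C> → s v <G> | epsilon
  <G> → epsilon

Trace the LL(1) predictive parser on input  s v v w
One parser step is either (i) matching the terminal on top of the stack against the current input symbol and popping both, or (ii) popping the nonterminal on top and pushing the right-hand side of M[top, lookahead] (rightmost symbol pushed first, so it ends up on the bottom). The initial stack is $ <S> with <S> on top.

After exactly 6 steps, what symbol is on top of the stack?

     Stack          Input      Action
  1  $ <S>          s v v w $  expand <S> → <C> v w
  2  $ w v <C>      s v v w $  expand <C> → s v <G>
  3  $ w v <G> v s  s v v w $  match s
  4  $ w v <G> v    v v w $    match v
  5  $ w v <G>      v w $      expand <G> → epsilon
  6  $ w v          v w $      match v
Stack after step 6: $ w (top = w).

w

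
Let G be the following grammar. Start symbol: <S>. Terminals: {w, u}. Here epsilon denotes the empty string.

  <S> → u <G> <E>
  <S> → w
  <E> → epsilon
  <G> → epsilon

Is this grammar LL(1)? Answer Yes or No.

FIRST(<S>) = {u, w}
FIRST(<E>) = {epsilon}
FIRST(<G>) = {epsilon}
FOLLOW(<S>) = {$}
FOLLOW(<E>) = {$}
FOLLOW(<G>) = {$}
Each cell of M receives at most one production.

Yes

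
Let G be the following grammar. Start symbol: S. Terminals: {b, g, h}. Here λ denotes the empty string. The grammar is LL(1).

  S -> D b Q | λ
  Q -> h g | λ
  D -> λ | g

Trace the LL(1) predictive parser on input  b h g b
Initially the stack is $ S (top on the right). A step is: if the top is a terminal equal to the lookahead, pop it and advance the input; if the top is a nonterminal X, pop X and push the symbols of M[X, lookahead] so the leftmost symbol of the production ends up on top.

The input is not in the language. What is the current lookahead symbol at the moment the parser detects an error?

b

step 1: stack=$ S  input=b h g b $  — expand S -> D b Q
step 2: stack=$ Q b D  input=b h g b $  — expand D -> λ
step 3: stack=$ Q b  input=b h g b $  — match b
step 4: stack=$ Q  input=h g b $  — expand Q -> h g
step 5: stack=$ g h  input=h g b $  — match h
step 6: stack=$ g  input=g b $  — match g
step 7: stack=$  input=b $  — error: stack empty but input remains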